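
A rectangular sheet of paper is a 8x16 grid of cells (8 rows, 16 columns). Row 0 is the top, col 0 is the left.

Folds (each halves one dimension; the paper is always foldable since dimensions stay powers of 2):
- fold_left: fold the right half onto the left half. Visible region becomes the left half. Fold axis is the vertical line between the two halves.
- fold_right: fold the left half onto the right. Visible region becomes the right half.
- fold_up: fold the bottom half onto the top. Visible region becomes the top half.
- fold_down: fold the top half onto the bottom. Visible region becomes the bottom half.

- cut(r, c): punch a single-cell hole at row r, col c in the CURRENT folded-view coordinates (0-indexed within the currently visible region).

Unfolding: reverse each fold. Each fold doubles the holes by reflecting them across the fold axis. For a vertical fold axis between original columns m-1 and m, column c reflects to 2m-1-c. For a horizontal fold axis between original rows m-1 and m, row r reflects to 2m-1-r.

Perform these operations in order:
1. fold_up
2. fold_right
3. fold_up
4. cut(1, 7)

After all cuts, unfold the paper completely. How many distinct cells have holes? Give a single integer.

Answer: 8

Derivation:
Op 1 fold_up: fold axis h@4; visible region now rows[0,4) x cols[0,16) = 4x16
Op 2 fold_right: fold axis v@8; visible region now rows[0,4) x cols[8,16) = 4x8
Op 3 fold_up: fold axis h@2; visible region now rows[0,2) x cols[8,16) = 2x8
Op 4 cut(1, 7): punch at orig (1,15); cuts so far [(1, 15)]; region rows[0,2) x cols[8,16) = 2x8
Unfold 1 (reflect across h@2): 2 holes -> [(1, 15), (2, 15)]
Unfold 2 (reflect across v@8): 4 holes -> [(1, 0), (1, 15), (2, 0), (2, 15)]
Unfold 3 (reflect across h@4): 8 holes -> [(1, 0), (1, 15), (2, 0), (2, 15), (5, 0), (5, 15), (6, 0), (6, 15)]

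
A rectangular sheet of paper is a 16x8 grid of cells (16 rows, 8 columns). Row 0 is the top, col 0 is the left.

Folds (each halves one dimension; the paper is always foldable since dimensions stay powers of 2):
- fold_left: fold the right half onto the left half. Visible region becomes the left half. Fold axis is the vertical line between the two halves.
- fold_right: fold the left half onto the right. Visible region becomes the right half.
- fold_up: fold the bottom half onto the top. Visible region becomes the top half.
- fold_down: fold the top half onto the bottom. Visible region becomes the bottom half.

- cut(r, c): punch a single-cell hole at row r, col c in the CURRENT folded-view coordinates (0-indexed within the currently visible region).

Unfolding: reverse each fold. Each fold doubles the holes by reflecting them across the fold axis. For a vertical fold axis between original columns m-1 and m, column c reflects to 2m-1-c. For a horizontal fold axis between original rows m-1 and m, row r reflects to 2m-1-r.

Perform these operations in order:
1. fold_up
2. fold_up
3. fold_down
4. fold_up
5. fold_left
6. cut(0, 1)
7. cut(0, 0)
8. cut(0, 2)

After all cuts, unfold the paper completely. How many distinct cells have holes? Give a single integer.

Answer: 96

Derivation:
Op 1 fold_up: fold axis h@8; visible region now rows[0,8) x cols[0,8) = 8x8
Op 2 fold_up: fold axis h@4; visible region now rows[0,4) x cols[0,8) = 4x8
Op 3 fold_down: fold axis h@2; visible region now rows[2,4) x cols[0,8) = 2x8
Op 4 fold_up: fold axis h@3; visible region now rows[2,3) x cols[0,8) = 1x8
Op 5 fold_left: fold axis v@4; visible region now rows[2,3) x cols[0,4) = 1x4
Op 6 cut(0, 1): punch at orig (2,1); cuts so far [(2, 1)]; region rows[2,3) x cols[0,4) = 1x4
Op 7 cut(0, 0): punch at orig (2,0); cuts so far [(2, 0), (2, 1)]; region rows[2,3) x cols[0,4) = 1x4
Op 8 cut(0, 2): punch at orig (2,2); cuts so far [(2, 0), (2, 1), (2, 2)]; region rows[2,3) x cols[0,4) = 1x4
Unfold 1 (reflect across v@4): 6 holes -> [(2, 0), (2, 1), (2, 2), (2, 5), (2, 6), (2, 7)]
Unfold 2 (reflect across h@3): 12 holes -> [(2, 0), (2, 1), (2, 2), (2, 5), (2, 6), (2, 7), (3, 0), (3, 1), (3, 2), (3, 5), (3, 6), (3, 7)]
Unfold 3 (reflect across h@2): 24 holes -> [(0, 0), (0, 1), (0, 2), (0, 5), (0, 6), (0, 7), (1, 0), (1, 1), (1, 2), (1, 5), (1, 6), (1, 7), (2, 0), (2, 1), (2, 2), (2, 5), (2, 6), (2, 7), (3, 0), (3, 1), (3, 2), (3, 5), (3, 6), (3, 7)]
Unfold 4 (reflect across h@4): 48 holes -> [(0, 0), (0, 1), (0, 2), (0, 5), (0, 6), (0, 7), (1, 0), (1, 1), (1, 2), (1, 5), (1, 6), (1, 7), (2, 0), (2, 1), (2, 2), (2, 5), (2, 6), (2, 7), (3, 0), (3, 1), (3, 2), (3, 5), (3, 6), (3, 7), (4, 0), (4, 1), (4, 2), (4, 5), (4, 6), (4, 7), (5, 0), (5, 1), (5, 2), (5, 5), (5, 6), (5, 7), (6, 0), (6, 1), (6, 2), (6, 5), (6, 6), (6, 7), (7, 0), (7, 1), (7, 2), (7, 5), (7, 6), (7, 7)]
Unfold 5 (reflect across h@8): 96 holes -> [(0, 0), (0, 1), (0, 2), (0, 5), (0, 6), (0, 7), (1, 0), (1, 1), (1, 2), (1, 5), (1, 6), (1, 7), (2, 0), (2, 1), (2, 2), (2, 5), (2, 6), (2, 7), (3, 0), (3, 1), (3, 2), (3, 5), (3, 6), (3, 7), (4, 0), (4, 1), (4, 2), (4, 5), (4, 6), (4, 7), (5, 0), (5, 1), (5, 2), (5, 5), (5, 6), (5, 7), (6, 0), (6, 1), (6, 2), (6, 5), (6, 6), (6, 7), (7, 0), (7, 1), (7, 2), (7, 5), (7, 6), (7, 7), (8, 0), (8, 1), (8, 2), (8, 5), (8, 6), (8, 7), (9, 0), (9, 1), (9, 2), (9, 5), (9, 6), (9, 7), (10, 0), (10, 1), (10, 2), (10, 5), (10, 6), (10, 7), (11, 0), (11, 1), (11, 2), (11, 5), (11, 6), (11, 7), (12, 0), (12, 1), (12, 2), (12, 5), (12, 6), (12, 7), (13, 0), (13, 1), (13, 2), (13, 5), (13, 6), (13, 7), (14, 0), (14, 1), (14, 2), (14, 5), (14, 6), (14, 7), (15, 0), (15, 1), (15, 2), (15, 5), (15, 6), (15, 7)]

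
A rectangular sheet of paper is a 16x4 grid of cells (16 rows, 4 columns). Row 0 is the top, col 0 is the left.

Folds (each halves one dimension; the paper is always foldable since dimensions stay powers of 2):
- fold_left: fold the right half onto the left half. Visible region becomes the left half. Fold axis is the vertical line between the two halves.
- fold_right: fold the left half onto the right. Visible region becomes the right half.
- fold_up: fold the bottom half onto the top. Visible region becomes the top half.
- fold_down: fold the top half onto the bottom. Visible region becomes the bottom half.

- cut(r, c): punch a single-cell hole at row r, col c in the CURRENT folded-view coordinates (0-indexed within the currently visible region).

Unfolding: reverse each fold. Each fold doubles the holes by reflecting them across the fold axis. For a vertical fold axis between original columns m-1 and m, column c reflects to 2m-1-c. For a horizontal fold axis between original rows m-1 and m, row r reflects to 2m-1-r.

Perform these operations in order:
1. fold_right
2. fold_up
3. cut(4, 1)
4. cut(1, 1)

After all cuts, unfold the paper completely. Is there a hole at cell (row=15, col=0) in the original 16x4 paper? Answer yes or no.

Op 1 fold_right: fold axis v@2; visible region now rows[0,16) x cols[2,4) = 16x2
Op 2 fold_up: fold axis h@8; visible region now rows[0,8) x cols[2,4) = 8x2
Op 3 cut(4, 1): punch at orig (4,3); cuts so far [(4, 3)]; region rows[0,8) x cols[2,4) = 8x2
Op 4 cut(1, 1): punch at orig (1,3); cuts so far [(1, 3), (4, 3)]; region rows[0,8) x cols[2,4) = 8x2
Unfold 1 (reflect across h@8): 4 holes -> [(1, 3), (4, 3), (11, 3), (14, 3)]
Unfold 2 (reflect across v@2): 8 holes -> [(1, 0), (1, 3), (4, 0), (4, 3), (11, 0), (11, 3), (14, 0), (14, 3)]
Holes: [(1, 0), (1, 3), (4, 0), (4, 3), (11, 0), (11, 3), (14, 0), (14, 3)]

Answer: no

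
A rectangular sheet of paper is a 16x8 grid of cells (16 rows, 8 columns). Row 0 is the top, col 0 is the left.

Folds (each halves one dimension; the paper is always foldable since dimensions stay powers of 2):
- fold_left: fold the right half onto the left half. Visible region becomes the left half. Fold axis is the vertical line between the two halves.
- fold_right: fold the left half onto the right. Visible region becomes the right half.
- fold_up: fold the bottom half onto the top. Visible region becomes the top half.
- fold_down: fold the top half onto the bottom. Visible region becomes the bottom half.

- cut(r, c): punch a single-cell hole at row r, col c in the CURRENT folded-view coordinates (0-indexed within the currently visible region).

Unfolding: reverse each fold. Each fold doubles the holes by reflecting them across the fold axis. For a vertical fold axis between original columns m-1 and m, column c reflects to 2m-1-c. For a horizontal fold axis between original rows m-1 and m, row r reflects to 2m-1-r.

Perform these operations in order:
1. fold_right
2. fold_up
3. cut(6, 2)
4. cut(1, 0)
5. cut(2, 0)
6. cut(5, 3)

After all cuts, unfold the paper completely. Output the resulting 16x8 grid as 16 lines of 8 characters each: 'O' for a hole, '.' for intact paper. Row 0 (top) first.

Answer: ........
...OO...
...OO...
........
........
O......O
.O....O.
........
........
.O....O.
O......O
........
........
...OO...
...OO...
........

Derivation:
Op 1 fold_right: fold axis v@4; visible region now rows[0,16) x cols[4,8) = 16x4
Op 2 fold_up: fold axis h@8; visible region now rows[0,8) x cols[4,8) = 8x4
Op 3 cut(6, 2): punch at orig (6,6); cuts so far [(6, 6)]; region rows[0,8) x cols[4,8) = 8x4
Op 4 cut(1, 0): punch at orig (1,4); cuts so far [(1, 4), (6, 6)]; region rows[0,8) x cols[4,8) = 8x4
Op 5 cut(2, 0): punch at orig (2,4); cuts so far [(1, 4), (2, 4), (6, 6)]; region rows[0,8) x cols[4,8) = 8x4
Op 6 cut(5, 3): punch at orig (5,7); cuts so far [(1, 4), (2, 4), (5, 7), (6, 6)]; region rows[0,8) x cols[4,8) = 8x4
Unfold 1 (reflect across h@8): 8 holes -> [(1, 4), (2, 4), (5, 7), (6, 6), (9, 6), (10, 7), (13, 4), (14, 4)]
Unfold 2 (reflect across v@4): 16 holes -> [(1, 3), (1, 4), (2, 3), (2, 4), (5, 0), (5, 7), (6, 1), (6, 6), (9, 1), (9, 6), (10, 0), (10, 7), (13, 3), (13, 4), (14, 3), (14, 4)]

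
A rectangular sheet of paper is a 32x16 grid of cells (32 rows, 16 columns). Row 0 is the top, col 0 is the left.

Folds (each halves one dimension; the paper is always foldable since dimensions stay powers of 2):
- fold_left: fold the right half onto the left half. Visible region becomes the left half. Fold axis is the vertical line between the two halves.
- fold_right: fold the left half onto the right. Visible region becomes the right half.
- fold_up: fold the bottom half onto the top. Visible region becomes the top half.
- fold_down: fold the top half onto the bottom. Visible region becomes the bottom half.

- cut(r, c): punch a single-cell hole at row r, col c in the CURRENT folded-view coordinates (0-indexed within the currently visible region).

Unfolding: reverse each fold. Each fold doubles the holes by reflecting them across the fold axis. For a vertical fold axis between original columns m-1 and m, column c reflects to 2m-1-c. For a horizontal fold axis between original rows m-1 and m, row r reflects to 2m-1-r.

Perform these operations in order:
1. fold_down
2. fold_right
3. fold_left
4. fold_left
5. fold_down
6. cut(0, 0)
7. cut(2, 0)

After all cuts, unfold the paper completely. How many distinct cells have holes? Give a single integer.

Op 1 fold_down: fold axis h@16; visible region now rows[16,32) x cols[0,16) = 16x16
Op 2 fold_right: fold axis v@8; visible region now rows[16,32) x cols[8,16) = 16x8
Op 3 fold_left: fold axis v@12; visible region now rows[16,32) x cols[8,12) = 16x4
Op 4 fold_left: fold axis v@10; visible region now rows[16,32) x cols[8,10) = 16x2
Op 5 fold_down: fold axis h@24; visible region now rows[24,32) x cols[8,10) = 8x2
Op 6 cut(0, 0): punch at orig (24,8); cuts so far [(24, 8)]; region rows[24,32) x cols[8,10) = 8x2
Op 7 cut(2, 0): punch at orig (26,8); cuts so far [(24, 8), (26, 8)]; region rows[24,32) x cols[8,10) = 8x2
Unfold 1 (reflect across h@24): 4 holes -> [(21, 8), (23, 8), (24, 8), (26, 8)]
Unfold 2 (reflect across v@10): 8 holes -> [(21, 8), (21, 11), (23, 8), (23, 11), (24, 8), (24, 11), (26, 8), (26, 11)]
Unfold 3 (reflect across v@12): 16 holes -> [(21, 8), (21, 11), (21, 12), (21, 15), (23, 8), (23, 11), (23, 12), (23, 15), (24, 8), (24, 11), (24, 12), (24, 15), (26, 8), (26, 11), (26, 12), (26, 15)]
Unfold 4 (reflect across v@8): 32 holes -> [(21, 0), (21, 3), (21, 4), (21, 7), (21, 8), (21, 11), (21, 12), (21, 15), (23, 0), (23, 3), (23, 4), (23, 7), (23, 8), (23, 11), (23, 12), (23, 15), (24, 0), (24, 3), (24, 4), (24, 7), (24, 8), (24, 11), (24, 12), (24, 15), (26, 0), (26, 3), (26, 4), (26, 7), (26, 8), (26, 11), (26, 12), (26, 15)]
Unfold 5 (reflect across h@16): 64 holes -> [(5, 0), (5, 3), (5, 4), (5, 7), (5, 8), (5, 11), (5, 12), (5, 15), (7, 0), (7, 3), (7, 4), (7, 7), (7, 8), (7, 11), (7, 12), (7, 15), (8, 0), (8, 3), (8, 4), (8, 7), (8, 8), (8, 11), (8, 12), (8, 15), (10, 0), (10, 3), (10, 4), (10, 7), (10, 8), (10, 11), (10, 12), (10, 15), (21, 0), (21, 3), (21, 4), (21, 7), (21, 8), (21, 11), (21, 12), (21, 15), (23, 0), (23, 3), (23, 4), (23, 7), (23, 8), (23, 11), (23, 12), (23, 15), (24, 0), (24, 3), (24, 4), (24, 7), (24, 8), (24, 11), (24, 12), (24, 15), (26, 0), (26, 3), (26, 4), (26, 7), (26, 8), (26, 11), (26, 12), (26, 15)]

Answer: 64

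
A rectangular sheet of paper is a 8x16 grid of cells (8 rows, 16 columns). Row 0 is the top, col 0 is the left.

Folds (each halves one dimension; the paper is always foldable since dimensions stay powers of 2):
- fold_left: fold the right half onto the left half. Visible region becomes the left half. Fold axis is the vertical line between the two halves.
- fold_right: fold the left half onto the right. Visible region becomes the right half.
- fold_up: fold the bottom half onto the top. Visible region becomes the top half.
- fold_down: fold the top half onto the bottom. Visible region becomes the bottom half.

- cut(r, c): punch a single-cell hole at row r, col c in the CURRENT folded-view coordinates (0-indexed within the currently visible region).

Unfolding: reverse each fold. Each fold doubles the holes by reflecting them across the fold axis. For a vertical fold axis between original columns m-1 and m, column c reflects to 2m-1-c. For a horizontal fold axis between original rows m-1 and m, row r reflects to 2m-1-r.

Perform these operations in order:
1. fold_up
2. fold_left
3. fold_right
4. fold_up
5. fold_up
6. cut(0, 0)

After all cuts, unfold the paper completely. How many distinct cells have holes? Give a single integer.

Answer: 32

Derivation:
Op 1 fold_up: fold axis h@4; visible region now rows[0,4) x cols[0,16) = 4x16
Op 2 fold_left: fold axis v@8; visible region now rows[0,4) x cols[0,8) = 4x8
Op 3 fold_right: fold axis v@4; visible region now rows[0,4) x cols[4,8) = 4x4
Op 4 fold_up: fold axis h@2; visible region now rows[0,2) x cols[4,8) = 2x4
Op 5 fold_up: fold axis h@1; visible region now rows[0,1) x cols[4,8) = 1x4
Op 6 cut(0, 0): punch at orig (0,4); cuts so far [(0, 4)]; region rows[0,1) x cols[4,8) = 1x4
Unfold 1 (reflect across h@1): 2 holes -> [(0, 4), (1, 4)]
Unfold 2 (reflect across h@2): 4 holes -> [(0, 4), (1, 4), (2, 4), (3, 4)]
Unfold 3 (reflect across v@4): 8 holes -> [(0, 3), (0, 4), (1, 3), (1, 4), (2, 3), (2, 4), (3, 3), (3, 4)]
Unfold 4 (reflect across v@8): 16 holes -> [(0, 3), (0, 4), (0, 11), (0, 12), (1, 3), (1, 4), (1, 11), (1, 12), (2, 3), (2, 4), (2, 11), (2, 12), (3, 3), (3, 4), (3, 11), (3, 12)]
Unfold 5 (reflect across h@4): 32 holes -> [(0, 3), (0, 4), (0, 11), (0, 12), (1, 3), (1, 4), (1, 11), (1, 12), (2, 3), (2, 4), (2, 11), (2, 12), (3, 3), (3, 4), (3, 11), (3, 12), (4, 3), (4, 4), (4, 11), (4, 12), (5, 3), (5, 4), (5, 11), (5, 12), (6, 3), (6, 4), (6, 11), (6, 12), (7, 3), (7, 4), (7, 11), (7, 12)]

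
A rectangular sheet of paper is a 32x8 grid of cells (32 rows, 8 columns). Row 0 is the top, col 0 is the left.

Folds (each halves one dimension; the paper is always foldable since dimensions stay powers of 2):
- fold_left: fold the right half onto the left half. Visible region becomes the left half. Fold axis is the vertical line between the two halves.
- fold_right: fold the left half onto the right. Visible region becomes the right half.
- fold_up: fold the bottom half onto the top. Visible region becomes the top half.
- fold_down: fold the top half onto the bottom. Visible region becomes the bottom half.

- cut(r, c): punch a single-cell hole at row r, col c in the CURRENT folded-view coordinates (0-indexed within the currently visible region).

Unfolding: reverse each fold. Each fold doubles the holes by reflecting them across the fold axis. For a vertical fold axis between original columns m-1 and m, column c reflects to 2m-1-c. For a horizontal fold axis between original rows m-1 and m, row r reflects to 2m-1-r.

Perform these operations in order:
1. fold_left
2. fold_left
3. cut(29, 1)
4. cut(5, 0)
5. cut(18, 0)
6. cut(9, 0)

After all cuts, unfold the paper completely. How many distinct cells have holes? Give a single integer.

Answer: 16

Derivation:
Op 1 fold_left: fold axis v@4; visible region now rows[0,32) x cols[0,4) = 32x4
Op 2 fold_left: fold axis v@2; visible region now rows[0,32) x cols[0,2) = 32x2
Op 3 cut(29, 1): punch at orig (29,1); cuts so far [(29, 1)]; region rows[0,32) x cols[0,2) = 32x2
Op 4 cut(5, 0): punch at orig (5,0); cuts so far [(5, 0), (29, 1)]; region rows[0,32) x cols[0,2) = 32x2
Op 5 cut(18, 0): punch at orig (18,0); cuts so far [(5, 0), (18, 0), (29, 1)]; region rows[0,32) x cols[0,2) = 32x2
Op 6 cut(9, 0): punch at orig (9,0); cuts so far [(5, 0), (9, 0), (18, 0), (29, 1)]; region rows[0,32) x cols[0,2) = 32x2
Unfold 1 (reflect across v@2): 8 holes -> [(5, 0), (5, 3), (9, 0), (9, 3), (18, 0), (18, 3), (29, 1), (29, 2)]
Unfold 2 (reflect across v@4): 16 holes -> [(5, 0), (5, 3), (5, 4), (5, 7), (9, 0), (9, 3), (9, 4), (9, 7), (18, 0), (18, 3), (18, 4), (18, 7), (29, 1), (29, 2), (29, 5), (29, 6)]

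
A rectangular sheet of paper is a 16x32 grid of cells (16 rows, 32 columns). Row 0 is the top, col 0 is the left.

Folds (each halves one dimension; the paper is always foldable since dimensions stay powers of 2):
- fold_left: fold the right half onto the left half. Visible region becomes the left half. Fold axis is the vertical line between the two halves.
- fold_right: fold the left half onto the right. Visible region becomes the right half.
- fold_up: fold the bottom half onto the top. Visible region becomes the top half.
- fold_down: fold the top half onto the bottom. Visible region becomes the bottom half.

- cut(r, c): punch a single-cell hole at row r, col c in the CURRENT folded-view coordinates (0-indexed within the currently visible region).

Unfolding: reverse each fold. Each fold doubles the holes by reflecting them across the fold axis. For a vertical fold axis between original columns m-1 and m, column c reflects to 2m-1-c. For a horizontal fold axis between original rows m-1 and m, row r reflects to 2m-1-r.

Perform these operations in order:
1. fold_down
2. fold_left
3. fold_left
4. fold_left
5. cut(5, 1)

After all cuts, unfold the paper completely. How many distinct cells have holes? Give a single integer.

Answer: 16

Derivation:
Op 1 fold_down: fold axis h@8; visible region now rows[8,16) x cols[0,32) = 8x32
Op 2 fold_left: fold axis v@16; visible region now rows[8,16) x cols[0,16) = 8x16
Op 3 fold_left: fold axis v@8; visible region now rows[8,16) x cols[0,8) = 8x8
Op 4 fold_left: fold axis v@4; visible region now rows[8,16) x cols[0,4) = 8x4
Op 5 cut(5, 1): punch at orig (13,1); cuts so far [(13, 1)]; region rows[8,16) x cols[0,4) = 8x4
Unfold 1 (reflect across v@4): 2 holes -> [(13, 1), (13, 6)]
Unfold 2 (reflect across v@8): 4 holes -> [(13, 1), (13, 6), (13, 9), (13, 14)]
Unfold 3 (reflect across v@16): 8 holes -> [(13, 1), (13, 6), (13, 9), (13, 14), (13, 17), (13, 22), (13, 25), (13, 30)]
Unfold 4 (reflect across h@8): 16 holes -> [(2, 1), (2, 6), (2, 9), (2, 14), (2, 17), (2, 22), (2, 25), (2, 30), (13, 1), (13, 6), (13, 9), (13, 14), (13, 17), (13, 22), (13, 25), (13, 30)]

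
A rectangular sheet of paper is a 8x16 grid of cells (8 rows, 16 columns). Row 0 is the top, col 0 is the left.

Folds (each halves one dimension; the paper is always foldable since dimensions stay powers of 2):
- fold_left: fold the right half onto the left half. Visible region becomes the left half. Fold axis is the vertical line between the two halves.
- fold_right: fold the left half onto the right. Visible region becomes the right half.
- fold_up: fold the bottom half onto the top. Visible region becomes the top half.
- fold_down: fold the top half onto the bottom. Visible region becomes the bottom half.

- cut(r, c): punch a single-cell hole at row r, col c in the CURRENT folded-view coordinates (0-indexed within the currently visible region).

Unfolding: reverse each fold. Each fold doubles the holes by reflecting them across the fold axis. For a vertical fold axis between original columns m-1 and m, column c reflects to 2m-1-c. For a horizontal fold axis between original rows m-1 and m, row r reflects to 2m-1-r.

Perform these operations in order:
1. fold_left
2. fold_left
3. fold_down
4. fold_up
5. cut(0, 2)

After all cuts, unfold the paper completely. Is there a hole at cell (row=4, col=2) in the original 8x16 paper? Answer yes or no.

Op 1 fold_left: fold axis v@8; visible region now rows[0,8) x cols[0,8) = 8x8
Op 2 fold_left: fold axis v@4; visible region now rows[0,8) x cols[0,4) = 8x4
Op 3 fold_down: fold axis h@4; visible region now rows[4,8) x cols[0,4) = 4x4
Op 4 fold_up: fold axis h@6; visible region now rows[4,6) x cols[0,4) = 2x4
Op 5 cut(0, 2): punch at orig (4,2); cuts so far [(4, 2)]; region rows[4,6) x cols[0,4) = 2x4
Unfold 1 (reflect across h@6): 2 holes -> [(4, 2), (7, 2)]
Unfold 2 (reflect across h@4): 4 holes -> [(0, 2), (3, 2), (4, 2), (7, 2)]
Unfold 3 (reflect across v@4): 8 holes -> [(0, 2), (0, 5), (3, 2), (3, 5), (4, 2), (4, 5), (7, 2), (7, 5)]
Unfold 4 (reflect across v@8): 16 holes -> [(0, 2), (0, 5), (0, 10), (0, 13), (3, 2), (3, 5), (3, 10), (3, 13), (4, 2), (4, 5), (4, 10), (4, 13), (7, 2), (7, 5), (7, 10), (7, 13)]
Holes: [(0, 2), (0, 5), (0, 10), (0, 13), (3, 2), (3, 5), (3, 10), (3, 13), (4, 2), (4, 5), (4, 10), (4, 13), (7, 2), (7, 5), (7, 10), (7, 13)]

Answer: yes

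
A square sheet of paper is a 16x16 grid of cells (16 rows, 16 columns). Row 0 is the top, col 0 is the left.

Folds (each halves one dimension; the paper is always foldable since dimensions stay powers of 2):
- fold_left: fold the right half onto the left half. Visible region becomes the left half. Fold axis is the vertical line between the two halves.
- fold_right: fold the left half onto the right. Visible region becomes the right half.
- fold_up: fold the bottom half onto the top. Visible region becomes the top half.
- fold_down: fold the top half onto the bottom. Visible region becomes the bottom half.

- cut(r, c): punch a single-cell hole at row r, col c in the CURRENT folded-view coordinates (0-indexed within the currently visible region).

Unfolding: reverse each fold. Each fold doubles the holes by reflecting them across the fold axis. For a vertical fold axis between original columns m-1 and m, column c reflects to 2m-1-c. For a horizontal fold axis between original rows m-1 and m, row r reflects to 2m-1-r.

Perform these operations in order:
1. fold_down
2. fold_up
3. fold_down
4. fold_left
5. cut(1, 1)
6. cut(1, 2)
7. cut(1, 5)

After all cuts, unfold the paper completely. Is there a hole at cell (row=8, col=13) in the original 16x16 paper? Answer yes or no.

Answer: yes

Derivation:
Op 1 fold_down: fold axis h@8; visible region now rows[8,16) x cols[0,16) = 8x16
Op 2 fold_up: fold axis h@12; visible region now rows[8,12) x cols[0,16) = 4x16
Op 3 fold_down: fold axis h@10; visible region now rows[10,12) x cols[0,16) = 2x16
Op 4 fold_left: fold axis v@8; visible region now rows[10,12) x cols[0,8) = 2x8
Op 5 cut(1, 1): punch at orig (11,1); cuts so far [(11, 1)]; region rows[10,12) x cols[0,8) = 2x8
Op 6 cut(1, 2): punch at orig (11,2); cuts so far [(11, 1), (11, 2)]; region rows[10,12) x cols[0,8) = 2x8
Op 7 cut(1, 5): punch at orig (11,5); cuts so far [(11, 1), (11, 2), (11, 5)]; region rows[10,12) x cols[0,8) = 2x8
Unfold 1 (reflect across v@8): 6 holes -> [(11, 1), (11, 2), (11, 5), (11, 10), (11, 13), (11, 14)]
Unfold 2 (reflect across h@10): 12 holes -> [(8, 1), (8, 2), (8, 5), (8, 10), (8, 13), (8, 14), (11, 1), (11, 2), (11, 5), (11, 10), (11, 13), (11, 14)]
Unfold 3 (reflect across h@12): 24 holes -> [(8, 1), (8, 2), (8, 5), (8, 10), (8, 13), (8, 14), (11, 1), (11, 2), (11, 5), (11, 10), (11, 13), (11, 14), (12, 1), (12, 2), (12, 5), (12, 10), (12, 13), (12, 14), (15, 1), (15, 2), (15, 5), (15, 10), (15, 13), (15, 14)]
Unfold 4 (reflect across h@8): 48 holes -> [(0, 1), (0, 2), (0, 5), (0, 10), (0, 13), (0, 14), (3, 1), (3, 2), (3, 5), (3, 10), (3, 13), (3, 14), (4, 1), (4, 2), (4, 5), (4, 10), (4, 13), (4, 14), (7, 1), (7, 2), (7, 5), (7, 10), (7, 13), (7, 14), (8, 1), (8, 2), (8, 5), (8, 10), (8, 13), (8, 14), (11, 1), (11, 2), (11, 5), (11, 10), (11, 13), (11, 14), (12, 1), (12, 2), (12, 5), (12, 10), (12, 13), (12, 14), (15, 1), (15, 2), (15, 5), (15, 10), (15, 13), (15, 14)]
Holes: [(0, 1), (0, 2), (0, 5), (0, 10), (0, 13), (0, 14), (3, 1), (3, 2), (3, 5), (3, 10), (3, 13), (3, 14), (4, 1), (4, 2), (4, 5), (4, 10), (4, 13), (4, 14), (7, 1), (7, 2), (7, 5), (7, 10), (7, 13), (7, 14), (8, 1), (8, 2), (8, 5), (8, 10), (8, 13), (8, 14), (11, 1), (11, 2), (11, 5), (11, 10), (11, 13), (11, 14), (12, 1), (12, 2), (12, 5), (12, 10), (12, 13), (12, 14), (15, 1), (15, 2), (15, 5), (15, 10), (15, 13), (15, 14)]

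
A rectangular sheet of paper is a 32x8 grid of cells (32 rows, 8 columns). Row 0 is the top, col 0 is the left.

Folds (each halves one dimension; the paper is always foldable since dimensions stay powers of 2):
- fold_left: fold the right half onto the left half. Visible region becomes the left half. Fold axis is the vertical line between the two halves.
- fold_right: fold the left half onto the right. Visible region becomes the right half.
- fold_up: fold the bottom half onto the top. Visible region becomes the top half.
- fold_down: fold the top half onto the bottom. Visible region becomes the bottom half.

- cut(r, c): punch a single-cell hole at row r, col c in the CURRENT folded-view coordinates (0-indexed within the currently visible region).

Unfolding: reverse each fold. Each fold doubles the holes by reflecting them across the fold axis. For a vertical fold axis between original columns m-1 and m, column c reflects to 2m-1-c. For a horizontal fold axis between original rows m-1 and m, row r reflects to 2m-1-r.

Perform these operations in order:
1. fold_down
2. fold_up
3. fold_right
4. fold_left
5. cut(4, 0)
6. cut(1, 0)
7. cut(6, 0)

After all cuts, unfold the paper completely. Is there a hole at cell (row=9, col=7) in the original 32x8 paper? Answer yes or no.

Answer: yes

Derivation:
Op 1 fold_down: fold axis h@16; visible region now rows[16,32) x cols[0,8) = 16x8
Op 2 fold_up: fold axis h@24; visible region now rows[16,24) x cols[0,8) = 8x8
Op 3 fold_right: fold axis v@4; visible region now rows[16,24) x cols[4,8) = 8x4
Op 4 fold_left: fold axis v@6; visible region now rows[16,24) x cols[4,6) = 8x2
Op 5 cut(4, 0): punch at orig (20,4); cuts so far [(20, 4)]; region rows[16,24) x cols[4,6) = 8x2
Op 6 cut(1, 0): punch at orig (17,4); cuts so far [(17, 4), (20, 4)]; region rows[16,24) x cols[4,6) = 8x2
Op 7 cut(6, 0): punch at orig (22,4); cuts so far [(17, 4), (20, 4), (22, 4)]; region rows[16,24) x cols[4,6) = 8x2
Unfold 1 (reflect across v@6): 6 holes -> [(17, 4), (17, 7), (20, 4), (20, 7), (22, 4), (22, 7)]
Unfold 2 (reflect across v@4): 12 holes -> [(17, 0), (17, 3), (17, 4), (17, 7), (20, 0), (20, 3), (20, 4), (20, 7), (22, 0), (22, 3), (22, 4), (22, 7)]
Unfold 3 (reflect across h@24): 24 holes -> [(17, 0), (17, 3), (17, 4), (17, 7), (20, 0), (20, 3), (20, 4), (20, 7), (22, 0), (22, 3), (22, 4), (22, 7), (25, 0), (25, 3), (25, 4), (25, 7), (27, 0), (27, 3), (27, 4), (27, 7), (30, 0), (30, 3), (30, 4), (30, 7)]
Unfold 4 (reflect across h@16): 48 holes -> [(1, 0), (1, 3), (1, 4), (1, 7), (4, 0), (4, 3), (4, 4), (4, 7), (6, 0), (6, 3), (6, 4), (6, 7), (9, 0), (9, 3), (9, 4), (9, 7), (11, 0), (11, 3), (11, 4), (11, 7), (14, 0), (14, 3), (14, 4), (14, 7), (17, 0), (17, 3), (17, 4), (17, 7), (20, 0), (20, 3), (20, 4), (20, 7), (22, 0), (22, 3), (22, 4), (22, 7), (25, 0), (25, 3), (25, 4), (25, 7), (27, 0), (27, 3), (27, 4), (27, 7), (30, 0), (30, 3), (30, 4), (30, 7)]
Holes: [(1, 0), (1, 3), (1, 4), (1, 7), (4, 0), (4, 3), (4, 4), (4, 7), (6, 0), (6, 3), (6, 4), (6, 7), (9, 0), (9, 3), (9, 4), (9, 7), (11, 0), (11, 3), (11, 4), (11, 7), (14, 0), (14, 3), (14, 4), (14, 7), (17, 0), (17, 3), (17, 4), (17, 7), (20, 0), (20, 3), (20, 4), (20, 7), (22, 0), (22, 3), (22, 4), (22, 7), (25, 0), (25, 3), (25, 4), (25, 7), (27, 0), (27, 3), (27, 4), (27, 7), (30, 0), (30, 3), (30, 4), (30, 7)]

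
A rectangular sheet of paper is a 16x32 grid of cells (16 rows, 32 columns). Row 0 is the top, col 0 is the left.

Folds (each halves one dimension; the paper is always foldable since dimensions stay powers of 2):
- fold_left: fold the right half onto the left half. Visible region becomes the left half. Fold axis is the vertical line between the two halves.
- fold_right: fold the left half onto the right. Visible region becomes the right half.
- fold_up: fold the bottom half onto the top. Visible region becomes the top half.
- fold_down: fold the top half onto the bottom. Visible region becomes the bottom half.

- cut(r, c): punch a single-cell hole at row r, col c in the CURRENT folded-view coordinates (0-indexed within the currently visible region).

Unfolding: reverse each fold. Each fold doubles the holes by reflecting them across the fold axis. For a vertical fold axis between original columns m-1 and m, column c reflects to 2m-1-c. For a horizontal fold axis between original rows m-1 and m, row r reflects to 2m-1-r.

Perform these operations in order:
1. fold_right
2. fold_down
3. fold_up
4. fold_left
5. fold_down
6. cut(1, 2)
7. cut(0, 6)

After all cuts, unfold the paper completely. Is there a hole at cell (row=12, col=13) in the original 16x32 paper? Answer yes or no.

Op 1 fold_right: fold axis v@16; visible region now rows[0,16) x cols[16,32) = 16x16
Op 2 fold_down: fold axis h@8; visible region now rows[8,16) x cols[16,32) = 8x16
Op 3 fold_up: fold axis h@12; visible region now rows[8,12) x cols[16,32) = 4x16
Op 4 fold_left: fold axis v@24; visible region now rows[8,12) x cols[16,24) = 4x8
Op 5 fold_down: fold axis h@10; visible region now rows[10,12) x cols[16,24) = 2x8
Op 6 cut(1, 2): punch at orig (11,18); cuts so far [(11, 18)]; region rows[10,12) x cols[16,24) = 2x8
Op 7 cut(0, 6): punch at orig (10,22); cuts so far [(10, 22), (11, 18)]; region rows[10,12) x cols[16,24) = 2x8
Unfold 1 (reflect across h@10): 4 holes -> [(8, 18), (9, 22), (10, 22), (11, 18)]
Unfold 2 (reflect across v@24): 8 holes -> [(8, 18), (8, 29), (9, 22), (9, 25), (10, 22), (10, 25), (11, 18), (11, 29)]
Unfold 3 (reflect across h@12): 16 holes -> [(8, 18), (8, 29), (9, 22), (9, 25), (10, 22), (10, 25), (11, 18), (11, 29), (12, 18), (12, 29), (13, 22), (13, 25), (14, 22), (14, 25), (15, 18), (15, 29)]
Unfold 4 (reflect across h@8): 32 holes -> [(0, 18), (0, 29), (1, 22), (1, 25), (2, 22), (2, 25), (3, 18), (3, 29), (4, 18), (4, 29), (5, 22), (5, 25), (6, 22), (6, 25), (7, 18), (7, 29), (8, 18), (8, 29), (9, 22), (9, 25), (10, 22), (10, 25), (11, 18), (11, 29), (12, 18), (12, 29), (13, 22), (13, 25), (14, 22), (14, 25), (15, 18), (15, 29)]
Unfold 5 (reflect across v@16): 64 holes -> [(0, 2), (0, 13), (0, 18), (0, 29), (1, 6), (1, 9), (1, 22), (1, 25), (2, 6), (2, 9), (2, 22), (2, 25), (3, 2), (3, 13), (3, 18), (3, 29), (4, 2), (4, 13), (4, 18), (4, 29), (5, 6), (5, 9), (5, 22), (5, 25), (6, 6), (6, 9), (6, 22), (6, 25), (7, 2), (7, 13), (7, 18), (7, 29), (8, 2), (8, 13), (8, 18), (8, 29), (9, 6), (9, 9), (9, 22), (9, 25), (10, 6), (10, 9), (10, 22), (10, 25), (11, 2), (11, 13), (11, 18), (11, 29), (12, 2), (12, 13), (12, 18), (12, 29), (13, 6), (13, 9), (13, 22), (13, 25), (14, 6), (14, 9), (14, 22), (14, 25), (15, 2), (15, 13), (15, 18), (15, 29)]
Holes: [(0, 2), (0, 13), (0, 18), (0, 29), (1, 6), (1, 9), (1, 22), (1, 25), (2, 6), (2, 9), (2, 22), (2, 25), (3, 2), (3, 13), (3, 18), (3, 29), (4, 2), (4, 13), (4, 18), (4, 29), (5, 6), (5, 9), (5, 22), (5, 25), (6, 6), (6, 9), (6, 22), (6, 25), (7, 2), (7, 13), (7, 18), (7, 29), (8, 2), (8, 13), (8, 18), (8, 29), (9, 6), (9, 9), (9, 22), (9, 25), (10, 6), (10, 9), (10, 22), (10, 25), (11, 2), (11, 13), (11, 18), (11, 29), (12, 2), (12, 13), (12, 18), (12, 29), (13, 6), (13, 9), (13, 22), (13, 25), (14, 6), (14, 9), (14, 22), (14, 25), (15, 2), (15, 13), (15, 18), (15, 29)]

Answer: yes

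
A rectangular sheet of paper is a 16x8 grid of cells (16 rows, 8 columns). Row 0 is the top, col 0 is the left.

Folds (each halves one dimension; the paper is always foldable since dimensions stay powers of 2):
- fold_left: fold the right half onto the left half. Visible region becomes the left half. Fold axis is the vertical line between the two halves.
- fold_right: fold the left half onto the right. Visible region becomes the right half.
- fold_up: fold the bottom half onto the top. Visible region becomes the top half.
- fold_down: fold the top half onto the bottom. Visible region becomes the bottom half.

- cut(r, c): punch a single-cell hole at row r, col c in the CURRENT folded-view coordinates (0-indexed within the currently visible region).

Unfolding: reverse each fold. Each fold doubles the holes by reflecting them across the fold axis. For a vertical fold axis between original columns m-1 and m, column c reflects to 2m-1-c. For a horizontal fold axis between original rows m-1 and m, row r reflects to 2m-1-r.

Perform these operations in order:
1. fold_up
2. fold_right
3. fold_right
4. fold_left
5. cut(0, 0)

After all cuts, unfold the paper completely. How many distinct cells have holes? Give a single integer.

Op 1 fold_up: fold axis h@8; visible region now rows[0,8) x cols[0,8) = 8x8
Op 2 fold_right: fold axis v@4; visible region now rows[0,8) x cols[4,8) = 8x4
Op 3 fold_right: fold axis v@6; visible region now rows[0,8) x cols[6,8) = 8x2
Op 4 fold_left: fold axis v@7; visible region now rows[0,8) x cols[6,7) = 8x1
Op 5 cut(0, 0): punch at orig (0,6); cuts so far [(0, 6)]; region rows[0,8) x cols[6,7) = 8x1
Unfold 1 (reflect across v@7): 2 holes -> [(0, 6), (0, 7)]
Unfold 2 (reflect across v@6): 4 holes -> [(0, 4), (0, 5), (0, 6), (0, 7)]
Unfold 3 (reflect across v@4): 8 holes -> [(0, 0), (0, 1), (0, 2), (0, 3), (0, 4), (0, 5), (0, 6), (0, 7)]
Unfold 4 (reflect across h@8): 16 holes -> [(0, 0), (0, 1), (0, 2), (0, 3), (0, 4), (0, 5), (0, 6), (0, 7), (15, 0), (15, 1), (15, 2), (15, 3), (15, 4), (15, 5), (15, 6), (15, 7)]

Answer: 16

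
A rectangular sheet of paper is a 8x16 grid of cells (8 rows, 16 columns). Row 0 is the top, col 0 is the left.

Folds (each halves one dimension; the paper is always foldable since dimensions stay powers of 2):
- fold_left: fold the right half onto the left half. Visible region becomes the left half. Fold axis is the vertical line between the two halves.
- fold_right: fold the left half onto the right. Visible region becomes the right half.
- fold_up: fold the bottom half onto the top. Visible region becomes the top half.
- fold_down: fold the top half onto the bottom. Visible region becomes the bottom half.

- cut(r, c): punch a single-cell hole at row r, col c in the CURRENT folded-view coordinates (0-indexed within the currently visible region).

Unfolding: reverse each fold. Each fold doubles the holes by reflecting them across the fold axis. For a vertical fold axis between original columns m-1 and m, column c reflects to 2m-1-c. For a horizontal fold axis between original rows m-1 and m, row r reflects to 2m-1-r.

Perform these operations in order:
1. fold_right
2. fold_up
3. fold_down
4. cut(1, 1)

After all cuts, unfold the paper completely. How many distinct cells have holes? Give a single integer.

Answer: 8

Derivation:
Op 1 fold_right: fold axis v@8; visible region now rows[0,8) x cols[8,16) = 8x8
Op 2 fold_up: fold axis h@4; visible region now rows[0,4) x cols[8,16) = 4x8
Op 3 fold_down: fold axis h@2; visible region now rows[2,4) x cols[8,16) = 2x8
Op 4 cut(1, 1): punch at orig (3,9); cuts so far [(3, 9)]; region rows[2,4) x cols[8,16) = 2x8
Unfold 1 (reflect across h@2): 2 holes -> [(0, 9), (3, 9)]
Unfold 2 (reflect across h@4): 4 holes -> [(0, 9), (3, 9), (4, 9), (7, 9)]
Unfold 3 (reflect across v@8): 8 holes -> [(0, 6), (0, 9), (3, 6), (3, 9), (4, 6), (4, 9), (7, 6), (7, 9)]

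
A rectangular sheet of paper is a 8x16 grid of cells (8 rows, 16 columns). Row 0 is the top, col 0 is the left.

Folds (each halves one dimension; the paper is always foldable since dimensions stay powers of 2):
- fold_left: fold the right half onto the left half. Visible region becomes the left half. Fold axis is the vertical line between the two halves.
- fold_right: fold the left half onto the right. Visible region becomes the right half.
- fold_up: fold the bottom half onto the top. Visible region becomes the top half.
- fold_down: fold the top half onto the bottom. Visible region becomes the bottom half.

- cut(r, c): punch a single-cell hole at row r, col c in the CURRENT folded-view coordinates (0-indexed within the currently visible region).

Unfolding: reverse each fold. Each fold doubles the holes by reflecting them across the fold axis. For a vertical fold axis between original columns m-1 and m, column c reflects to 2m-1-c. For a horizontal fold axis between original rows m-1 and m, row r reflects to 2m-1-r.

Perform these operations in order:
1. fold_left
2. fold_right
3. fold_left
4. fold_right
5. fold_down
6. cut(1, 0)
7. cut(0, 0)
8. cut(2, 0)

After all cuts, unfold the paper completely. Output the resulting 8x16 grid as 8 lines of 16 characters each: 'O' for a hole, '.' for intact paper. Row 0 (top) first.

Op 1 fold_left: fold axis v@8; visible region now rows[0,8) x cols[0,8) = 8x8
Op 2 fold_right: fold axis v@4; visible region now rows[0,8) x cols[4,8) = 8x4
Op 3 fold_left: fold axis v@6; visible region now rows[0,8) x cols[4,6) = 8x2
Op 4 fold_right: fold axis v@5; visible region now rows[0,8) x cols[5,6) = 8x1
Op 5 fold_down: fold axis h@4; visible region now rows[4,8) x cols[5,6) = 4x1
Op 6 cut(1, 0): punch at orig (5,5); cuts so far [(5, 5)]; region rows[4,8) x cols[5,6) = 4x1
Op 7 cut(0, 0): punch at orig (4,5); cuts so far [(4, 5), (5, 5)]; region rows[4,8) x cols[5,6) = 4x1
Op 8 cut(2, 0): punch at orig (6,5); cuts so far [(4, 5), (5, 5), (6, 5)]; region rows[4,8) x cols[5,6) = 4x1
Unfold 1 (reflect across h@4): 6 holes -> [(1, 5), (2, 5), (3, 5), (4, 5), (5, 5), (6, 5)]
Unfold 2 (reflect across v@5): 12 holes -> [(1, 4), (1, 5), (2, 4), (2, 5), (3, 4), (3, 5), (4, 4), (4, 5), (5, 4), (5, 5), (6, 4), (6, 5)]
Unfold 3 (reflect across v@6): 24 holes -> [(1, 4), (1, 5), (1, 6), (1, 7), (2, 4), (2, 5), (2, 6), (2, 7), (3, 4), (3, 5), (3, 6), (3, 7), (4, 4), (4, 5), (4, 6), (4, 7), (5, 4), (5, 5), (5, 6), (5, 7), (6, 4), (6, 5), (6, 6), (6, 7)]
Unfold 4 (reflect across v@4): 48 holes -> [(1, 0), (1, 1), (1, 2), (1, 3), (1, 4), (1, 5), (1, 6), (1, 7), (2, 0), (2, 1), (2, 2), (2, 3), (2, 4), (2, 5), (2, 6), (2, 7), (3, 0), (3, 1), (3, 2), (3, 3), (3, 4), (3, 5), (3, 6), (3, 7), (4, 0), (4, 1), (4, 2), (4, 3), (4, 4), (4, 5), (4, 6), (4, 7), (5, 0), (5, 1), (5, 2), (5, 3), (5, 4), (5, 5), (5, 6), (5, 7), (6, 0), (6, 1), (6, 2), (6, 3), (6, 4), (6, 5), (6, 6), (6, 7)]
Unfold 5 (reflect across v@8): 96 holes -> [(1, 0), (1, 1), (1, 2), (1, 3), (1, 4), (1, 5), (1, 6), (1, 7), (1, 8), (1, 9), (1, 10), (1, 11), (1, 12), (1, 13), (1, 14), (1, 15), (2, 0), (2, 1), (2, 2), (2, 3), (2, 4), (2, 5), (2, 6), (2, 7), (2, 8), (2, 9), (2, 10), (2, 11), (2, 12), (2, 13), (2, 14), (2, 15), (3, 0), (3, 1), (3, 2), (3, 3), (3, 4), (3, 5), (3, 6), (3, 7), (3, 8), (3, 9), (3, 10), (3, 11), (3, 12), (3, 13), (3, 14), (3, 15), (4, 0), (4, 1), (4, 2), (4, 3), (4, 4), (4, 5), (4, 6), (4, 7), (4, 8), (4, 9), (4, 10), (4, 11), (4, 12), (4, 13), (4, 14), (4, 15), (5, 0), (5, 1), (5, 2), (5, 3), (5, 4), (5, 5), (5, 6), (5, 7), (5, 8), (5, 9), (5, 10), (5, 11), (5, 12), (5, 13), (5, 14), (5, 15), (6, 0), (6, 1), (6, 2), (6, 3), (6, 4), (6, 5), (6, 6), (6, 7), (6, 8), (6, 9), (6, 10), (6, 11), (6, 12), (6, 13), (6, 14), (6, 15)]

Answer: ................
OOOOOOOOOOOOOOOO
OOOOOOOOOOOOOOOO
OOOOOOOOOOOOOOOO
OOOOOOOOOOOOOOOO
OOOOOOOOOOOOOOOO
OOOOOOOOOOOOOOOO
................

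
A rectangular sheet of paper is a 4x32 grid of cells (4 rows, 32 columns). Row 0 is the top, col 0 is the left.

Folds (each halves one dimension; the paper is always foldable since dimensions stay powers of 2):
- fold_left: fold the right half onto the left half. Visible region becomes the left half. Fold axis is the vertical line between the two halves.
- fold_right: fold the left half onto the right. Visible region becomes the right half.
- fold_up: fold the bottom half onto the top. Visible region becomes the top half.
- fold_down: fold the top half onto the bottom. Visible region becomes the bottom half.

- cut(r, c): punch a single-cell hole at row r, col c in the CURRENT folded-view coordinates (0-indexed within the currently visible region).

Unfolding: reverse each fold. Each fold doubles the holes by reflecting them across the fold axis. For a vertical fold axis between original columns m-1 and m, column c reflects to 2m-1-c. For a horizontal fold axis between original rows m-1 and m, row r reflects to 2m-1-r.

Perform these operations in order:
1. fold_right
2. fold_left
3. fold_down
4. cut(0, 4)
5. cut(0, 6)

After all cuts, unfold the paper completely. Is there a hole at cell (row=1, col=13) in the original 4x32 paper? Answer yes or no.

Answer: no

Derivation:
Op 1 fold_right: fold axis v@16; visible region now rows[0,4) x cols[16,32) = 4x16
Op 2 fold_left: fold axis v@24; visible region now rows[0,4) x cols[16,24) = 4x8
Op 3 fold_down: fold axis h@2; visible region now rows[2,4) x cols[16,24) = 2x8
Op 4 cut(0, 4): punch at orig (2,20); cuts so far [(2, 20)]; region rows[2,4) x cols[16,24) = 2x8
Op 5 cut(0, 6): punch at orig (2,22); cuts so far [(2, 20), (2, 22)]; region rows[2,4) x cols[16,24) = 2x8
Unfold 1 (reflect across h@2): 4 holes -> [(1, 20), (1, 22), (2, 20), (2, 22)]
Unfold 2 (reflect across v@24): 8 holes -> [(1, 20), (1, 22), (1, 25), (1, 27), (2, 20), (2, 22), (2, 25), (2, 27)]
Unfold 3 (reflect across v@16): 16 holes -> [(1, 4), (1, 6), (1, 9), (1, 11), (1, 20), (1, 22), (1, 25), (1, 27), (2, 4), (2, 6), (2, 9), (2, 11), (2, 20), (2, 22), (2, 25), (2, 27)]
Holes: [(1, 4), (1, 6), (1, 9), (1, 11), (1, 20), (1, 22), (1, 25), (1, 27), (2, 4), (2, 6), (2, 9), (2, 11), (2, 20), (2, 22), (2, 25), (2, 27)]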